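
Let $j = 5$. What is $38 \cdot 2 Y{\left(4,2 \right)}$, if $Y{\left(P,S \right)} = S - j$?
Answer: $-228$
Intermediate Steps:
$Y{\left(P,S \right)} = -5 + S$ ($Y{\left(P,S \right)} = S - 5 = -5 + S$)
$38 \cdot 2 Y{\left(4,2 \right)} = 38 \cdot 2 \left(-5 + 2\right) = 76 \left(-3\right) = -228$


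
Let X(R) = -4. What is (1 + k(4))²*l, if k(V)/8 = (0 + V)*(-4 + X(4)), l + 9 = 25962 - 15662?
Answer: 669172275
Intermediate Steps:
l = 10291 (l = -9 + (25962 - 15662) = -9 + 10300 = 10291)
k(V) = -64*V (k(V) = 8*((0 + V)*(-4 - 4)) = 8*(V*(-8)) = 8*(-8*V) = -64*V)
(1 + k(4))²*l = (1 - 64*4)²*10291 = (1 - 256)²*10291 = (-255)²*10291 = 65025*10291 = 669172275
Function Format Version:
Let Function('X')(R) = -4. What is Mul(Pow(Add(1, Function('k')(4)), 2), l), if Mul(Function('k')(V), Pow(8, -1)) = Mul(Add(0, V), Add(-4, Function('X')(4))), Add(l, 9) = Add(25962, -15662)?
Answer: 669172275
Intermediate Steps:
l = 10291 (l = Add(-9, Add(25962, -15662)) = Add(-9, 10300) = 10291)
Function('k')(V) = Mul(-64, V) (Function('k')(V) = Mul(8, Mul(Add(0, V), Add(-4, -4))) = Mul(8, Mul(V, -8)) = Mul(8, Mul(-8, V)) = Mul(-64, V))
Mul(Pow(Add(1, Function('k')(4)), 2), l) = Mul(Pow(Add(1, Mul(-64, 4)), 2), 10291) = Mul(Pow(Add(1, -256), 2), 10291) = Mul(Pow(-255, 2), 10291) = Mul(65025, 10291) = 669172275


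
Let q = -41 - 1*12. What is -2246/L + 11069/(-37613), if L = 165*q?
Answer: -12319607/328925685 ≈ -0.037454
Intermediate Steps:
q = -53 (q = -41 - 12 = -53)
L = -8745 (L = 165*(-53) = -8745)
-2246/L + 11069/(-37613) = -2246/(-8745) + 11069/(-37613) = -2246*(-1/8745) + 11069*(-1/37613) = 2246/8745 - 11069/37613 = -12319607/328925685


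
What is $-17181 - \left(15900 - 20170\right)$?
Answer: $-12911$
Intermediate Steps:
$-17181 - \left(15900 - 20170\right) = -17181 - -4270 = -17181 + 4270 = -12911$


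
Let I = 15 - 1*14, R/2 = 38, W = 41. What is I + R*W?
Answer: 3117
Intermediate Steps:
R = 76 (R = 2*38 = 76)
I = 1 (I = 15 - 14 = 1)
I + R*W = 1 + 76*41 = 1 + 3116 = 3117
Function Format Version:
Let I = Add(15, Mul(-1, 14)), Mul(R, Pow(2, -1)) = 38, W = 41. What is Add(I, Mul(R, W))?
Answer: 3117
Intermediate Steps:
R = 76 (R = Mul(2, 38) = 76)
I = 1 (I = Add(15, -14) = 1)
Add(I, Mul(R, W)) = Add(1, Mul(76, 41)) = Add(1, 3116) = 3117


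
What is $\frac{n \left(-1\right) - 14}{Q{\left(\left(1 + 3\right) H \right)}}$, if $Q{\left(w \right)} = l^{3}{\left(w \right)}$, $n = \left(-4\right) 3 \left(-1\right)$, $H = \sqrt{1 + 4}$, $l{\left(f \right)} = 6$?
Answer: $- \frac{13}{108} \approx -0.12037$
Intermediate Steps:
$H = \sqrt{5} \approx 2.2361$
$n = 12$ ($n = \left(-12\right) \left(-1\right) = 12$)
$Q{\left(w \right)} = 216$ ($Q{\left(w \right)} = 6^{3} = 216$)
$\frac{n \left(-1\right) - 14}{Q{\left(\left(1 + 3\right) H \right)}} = \frac{12 \left(-1\right) - 14}{216} = \left(-12 - 14\right) \frac{1}{216} = \left(-26\right) \frac{1}{216} = - \frac{13}{108}$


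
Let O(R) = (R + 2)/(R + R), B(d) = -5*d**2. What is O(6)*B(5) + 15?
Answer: -205/3 ≈ -68.333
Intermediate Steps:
O(R) = (2 + R)/(2*R) (O(R) = (2 + R)/((2*R)) = (2 + R)*(1/(2*R)) = (2 + R)/(2*R))
O(6)*B(5) + 15 = ((1/2)*(2 + 6)/6)*(-5*5**2) + 15 = ((1/2)*(1/6)*8)*(-5*25) + 15 = (2/3)*(-125) + 15 = -250/3 + 15 = -205/3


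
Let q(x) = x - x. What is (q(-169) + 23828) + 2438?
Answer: 26266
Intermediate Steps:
q(x) = 0
(q(-169) + 23828) + 2438 = (0 + 23828) + 2438 = 23828 + 2438 = 26266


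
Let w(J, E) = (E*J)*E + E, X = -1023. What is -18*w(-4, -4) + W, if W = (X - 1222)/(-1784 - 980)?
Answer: 3385381/2764 ≈ 1224.8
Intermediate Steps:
w(J, E) = E + J*E**2 (w(J, E) = J*E**2 + E = E + J*E**2)
W = 2245/2764 (W = (-1023 - 1222)/(-1784 - 980) = -2245/(-2764) = -2245*(-1/2764) = 2245/2764 ≈ 0.81223)
-18*w(-4, -4) + W = -(-72)*(1 - 4*(-4)) + 2245/2764 = -(-72)*(1 + 16) + 2245/2764 = -(-72)*17 + 2245/2764 = -18*(-68) + 2245/2764 = 1224 + 2245/2764 = 3385381/2764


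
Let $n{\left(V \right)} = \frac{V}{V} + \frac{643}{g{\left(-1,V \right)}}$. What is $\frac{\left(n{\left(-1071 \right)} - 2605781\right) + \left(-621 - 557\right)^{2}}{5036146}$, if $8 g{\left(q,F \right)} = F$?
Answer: $- \frac{652292980}{2696856183} \approx -0.24187$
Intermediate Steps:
$g{\left(q,F \right)} = \frac{F}{8}$
$n{\left(V \right)} = 1 + \frac{5144}{V}$ ($n{\left(V \right)} = \frac{V}{V} + \frac{643}{\frac{1}{8} V} = 1 + 643 \frac{8}{V} = 1 + \frac{5144}{V}$)
$\frac{\left(n{\left(-1071 \right)} - 2605781\right) + \left(-621 - 557\right)^{2}}{5036146} = \frac{\left(\frac{5144 - 1071}{-1071} - 2605781\right) + \left(-621 - 557\right)^{2}}{5036146} = \left(\left(\left(- \frac{1}{1071}\right) 4073 - 2605781\right) + \left(-1178\right)^{2}\right) \frac{1}{5036146} = \left(\left(- \frac{4073}{1071} - 2605781\right) + 1387684\right) \frac{1}{5036146} = \left(- \frac{2790795524}{1071} + 1387684\right) \frac{1}{5036146} = \left(- \frac{1304585960}{1071}\right) \frac{1}{5036146} = - \frac{652292980}{2696856183}$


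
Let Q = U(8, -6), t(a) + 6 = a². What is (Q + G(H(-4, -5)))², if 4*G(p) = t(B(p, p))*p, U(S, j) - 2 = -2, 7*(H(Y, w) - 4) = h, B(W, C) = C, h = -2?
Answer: 6165289/117649 ≈ 52.404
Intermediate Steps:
H(Y, w) = 26/7 (H(Y, w) = 4 + (⅐)*(-2) = 4 - 2/7 = 26/7)
t(a) = -6 + a²
U(S, j) = 0 (U(S, j) = 2 - 2 = 0)
G(p) = p*(-6 + p²)/4 (G(p) = ((-6 + p²)*p)/4 = (p*(-6 + p²))/4 = p*(-6 + p²)/4)
Q = 0
(Q + G(H(-4, -5)))² = (0 + (¼)*(26/7)*(-6 + (26/7)²))² = (0 + (¼)*(26/7)*(-6 + 676/49))² = (0 + (¼)*(26/7)*(382/49))² = (0 + 2483/343)² = (2483/343)² = 6165289/117649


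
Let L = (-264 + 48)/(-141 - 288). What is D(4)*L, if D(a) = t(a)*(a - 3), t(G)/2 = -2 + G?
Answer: 288/143 ≈ 2.0140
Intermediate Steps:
t(G) = -4 + 2*G (t(G) = 2*(-2 + G) = -4 + 2*G)
L = 72/143 (L = -216/(-429) = -216*(-1/429) = 72/143 ≈ 0.50350)
D(a) = (-4 + 2*a)*(-3 + a) (D(a) = (-4 + 2*a)*(a - 3) = (-4 + 2*a)*(-3 + a))
D(4)*L = (2*(-3 + 4)*(-2 + 4))*(72/143) = (2*1*2)*(72/143) = 4*(72/143) = 288/143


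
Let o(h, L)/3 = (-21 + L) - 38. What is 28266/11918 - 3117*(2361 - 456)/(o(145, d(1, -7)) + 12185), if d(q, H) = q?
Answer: -35214105252/71573549 ≈ -492.00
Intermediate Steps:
o(h, L) = -177 + 3*L (o(h, L) = 3*((-21 + L) - 38) = 3*(-59 + L) = -177 + 3*L)
28266/11918 - 3117*(2361 - 456)/(o(145, d(1, -7)) + 12185) = 28266/11918 - 3117*(2361 - 456)/((-177 + 3*1) + 12185) = 28266*(1/11918) - 3117*1905/((-177 + 3) + 12185) = 14133/5959 - 3117*1905/(-174 + 12185) = 14133/5959 - 3117/(12011*(1/1905)) = 14133/5959 - 3117/12011/1905 = 14133/5959 - 3117*1905/12011 = 14133/5959 - 5937885/12011 = -35214105252/71573549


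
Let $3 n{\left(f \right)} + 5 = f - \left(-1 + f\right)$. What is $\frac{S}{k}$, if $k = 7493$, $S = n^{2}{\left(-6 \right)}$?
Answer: $\frac{16}{67437} \approx 0.00023726$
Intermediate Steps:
$n{\left(f \right)} = - \frac{4}{3}$ ($n{\left(f \right)} = - \frac{5}{3} + \frac{f - \left(-1 + f\right)}{3} = - \frac{5}{3} + \frac{1}{3} \cdot 1 = - \frac{5}{3} + \frac{1}{3} = - \frac{4}{3}$)
$S = \frac{16}{9}$ ($S = \left(- \frac{4}{3}\right)^{2} = \frac{16}{9} \approx 1.7778$)
$\frac{S}{k} = \frac{16}{9 \cdot 7493} = \frac{16}{9} \cdot \frac{1}{7493} = \frac{16}{67437}$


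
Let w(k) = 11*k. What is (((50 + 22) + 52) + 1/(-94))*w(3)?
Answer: 384615/94 ≈ 4091.6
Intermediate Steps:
(((50 + 22) + 52) + 1/(-94))*w(3) = (((50 + 22) + 52) + 1/(-94))*(11*3) = ((72 + 52) - 1/94)*33 = (124 - 1/94)*33 = (11655/94)*33 = 384615/94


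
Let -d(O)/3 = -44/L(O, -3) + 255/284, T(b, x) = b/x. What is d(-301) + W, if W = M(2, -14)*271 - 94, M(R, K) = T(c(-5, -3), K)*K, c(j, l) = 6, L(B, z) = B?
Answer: 130693735/85484 ≈ 1528.9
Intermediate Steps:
M(R, K) = 6 (M(R, K) = (6/K)*K = 6)
d(O) = -765/284 + 132/O (d(O) = -3*(-44/O + 255/284) = -3*(255/284 - 44/O) = -765/284 + 132/O)
W = 1532 (W = 6*271 - 94 = 1626 - 94 = 1532)
d(-301) + W = (-765/284 + 132/(-301)) + 1532 = (-765/284 + 132*(-1/301)) + 1532 = (-765/284 - 132/301) + 1532 = -267753/85484 + 1532 = 130693735/85484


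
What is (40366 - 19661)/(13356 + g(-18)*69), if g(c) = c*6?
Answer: 505/144 ≈ 3.5069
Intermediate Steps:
g(c) = 6*c
(40366 - 19661)/(13356 + g(-18)*69) = (40366 - 19661)/(13356 + (6*(-18))*69) = 20705/(13356 - 108*69) = 20705/(13356 - 7452) = 20705/5904 = 20705*(1/5904) = 505/144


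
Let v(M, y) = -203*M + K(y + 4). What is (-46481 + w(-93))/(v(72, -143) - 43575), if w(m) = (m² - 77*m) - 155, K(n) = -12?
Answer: 30826/58203 ≈ 0.52963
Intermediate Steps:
v(M, y) = -12 - 203*M (v(M, y) = -203*M - 12 = -12 - 203*M)
w(m) = -155 + m² - 77*m
(-46481 + w(-93))/(v(72, -143) - 43575) = (-46481 + (-155 + (-93)² - 77*(-93)))/((-12 - 203*72) - 43575) = (-46481 + (-155 + 8649 + 7161))/((-12 - 14616) - 43575) = (-46481 + 15655)/(-14628 - 43575) = -30826/(-58203) = -30826*(-1/58203) = 30826/58203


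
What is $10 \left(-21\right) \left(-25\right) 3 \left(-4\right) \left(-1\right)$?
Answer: $63000$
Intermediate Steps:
$10 \left(-21\right) \left(-25\right) 3 \left(-4\right) \left(-1\right) = 10 \cdot 525 \left(\left(-12\right) \left(-1\right)\right) = 10 \cdot 525 \cdot 12 = 10 \cdot 6300 = 63000$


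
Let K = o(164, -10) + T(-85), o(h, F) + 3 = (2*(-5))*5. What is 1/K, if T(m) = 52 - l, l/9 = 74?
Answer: -1/667 ≈ -0.0014993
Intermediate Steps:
l = 666 (l = 9*74 = 666)
o(h, F) = -53 (o(h, F) = -3 + (2*(-5))*5 = -3 - 10*5 = -3 - 50 = -53)
T(m) = -614 (T(m) = 52 - 1*666 = 52 - 666 = -614)
K = -667 (K = -53 - 614 = -667)
1/K = 1/(-667) = -1/667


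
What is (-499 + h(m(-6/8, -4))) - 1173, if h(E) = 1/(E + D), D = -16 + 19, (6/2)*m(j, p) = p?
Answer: -8357/5 ≈ -1671.4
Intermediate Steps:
m(j, p) = p/3
D = 3
h(E) = 1/(3 + E) (h(E) = 1/(E + 3) = 1/(3 + E))
(-499 + h(m(-6/8, -4))) - 1173 = (-499 + 1/(3 + (1/3)*(-4))) - 1173 = (-499 + 1/(3 - 4/3)) - 1173 = (-499 + 1/(5/3)) - 1173 = (-499 + 3/5) - 1173 = -2492/5 - 1173 = -8357/5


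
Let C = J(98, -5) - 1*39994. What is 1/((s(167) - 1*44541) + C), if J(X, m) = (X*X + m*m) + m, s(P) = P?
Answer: -1/74744 ≈ -1.3379e-5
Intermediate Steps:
J(X, m) = m + X² + m² (J(X, m) = (X² + m²) + m = m + X² + m²)
C = -30370 (C = (-5 + 98² + (-5)²) - 1*39994 = (-5 + 9604 + 25) - 39994 = 9624 - 39994 = -30370)
1/((s(167) - 1*44541) + C) = 1/((167 - 1*44541) - 30370) = 1/((167 - 44541) - 30370) = 1/(-44374 - 30370) = 1/(-74744) = -1/74744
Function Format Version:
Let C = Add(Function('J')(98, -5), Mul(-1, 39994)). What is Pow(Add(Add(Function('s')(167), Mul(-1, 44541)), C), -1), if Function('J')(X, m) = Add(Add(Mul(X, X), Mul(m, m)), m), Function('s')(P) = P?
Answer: Rational(-1, 74744) ≈ -1.3379e-5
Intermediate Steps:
Function('J')(X, m) = Add(m, Pow(X, 2), Pow(m, 2)) (Function('J')(X, m) = Add(Add(Pow(X, 2), Pow(m, 2)), m) = Add(m, Pow(X, 2), Pow(m, 2)))
C = -30370 (C = Add(Add(-5, Pow(98, 2), Pow(-5, 2)), Mul(-1, 39994)) = Add(Add(-5, 9604, 25), -39994) = Add(9624, -39994) = -30370)
Pow(Add(Add(Function('s')(167), Mul(-1, 44541)), C), -1) = Pow(Add(Add(167, Mul(-1, 44541)), -30370), -1) = Pow(Add(Add(167, -44541), -30370), -1) = Pow(Add(-44374, -30370), -1) = Pow(-74744, -1) = Rational(-1, 74744)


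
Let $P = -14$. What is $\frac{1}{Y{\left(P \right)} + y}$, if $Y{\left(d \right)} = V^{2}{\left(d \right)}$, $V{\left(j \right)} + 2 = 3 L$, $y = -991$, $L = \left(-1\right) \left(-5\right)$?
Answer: $- \frac{1}{822} \approx -0.0012165$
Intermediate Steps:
$L = 5$
$V{\left(j \right)} = 13$ ($V{\left(j \right)} = -2 + 3 \cdot 5 = -2 + 15 = 13$)
$Y{\left(d \right)} = 169$ ($Y{\left(d \right)} = 13^{2} = 169$)
$\frac{1}{Y{\left(P \right)} + y} = \frac{1}{169 - 991} = \frac{1}{-822} = - \frac{1}{822}$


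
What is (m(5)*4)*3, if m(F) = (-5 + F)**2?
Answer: 0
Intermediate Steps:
(m(5)*4)*3 = ((-5 + 5)**2*4)*3 = (0**2*4)*3 = (0*4)*3 = 0*3 = 0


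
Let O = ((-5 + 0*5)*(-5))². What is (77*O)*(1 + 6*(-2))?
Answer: -529375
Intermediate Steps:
O = 625 (O = ((-5 + 0)*(-5))² = (-5*(-5))² = 25² = 625)
(77*O)*(1 + 6*(-2)) = (77*625)*(1 + 6*(-2)) = 48125*(1 - 12) = 48125*(-11) = -529375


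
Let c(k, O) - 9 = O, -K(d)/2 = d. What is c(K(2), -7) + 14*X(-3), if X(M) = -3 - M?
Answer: 2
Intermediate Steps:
K(d) = -2*d
c(k, O) = 9 + O
c(K(2), -7) + 14*X(-3) = (9 - 7) + 14*(-3 - 1*(-3)) = 2 + 14*(-3 + 3) = 2 + 14*0 = 2 + 0 = 2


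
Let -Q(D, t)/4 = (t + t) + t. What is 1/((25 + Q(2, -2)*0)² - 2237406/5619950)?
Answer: 2809975/1755115672 ≈ 0.0016010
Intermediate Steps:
Q(D, t) = -12*t (Q(D, t) = -4*((t + t) + t) = -4*(2*t + t) = -12*t)
1/((25 + Q(2, -2)*0)² - 2237406/5619950) = 1/((25 - 12*(-2)*0)² - 2237406/5619950) = 1/((25 + 24*0)² - 2237406*1/5619950) = 1/((25 + 0)² - 1118703/2809975) = 1/(25² - 1118703/2809975) = 1/(625 - 1118703/2809975) = 1/(1755115672/2809975) = 2809975/1755115672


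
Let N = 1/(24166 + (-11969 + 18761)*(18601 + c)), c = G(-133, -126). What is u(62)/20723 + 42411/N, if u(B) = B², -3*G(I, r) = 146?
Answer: 110767062290002786/20723 ≈ 5.3451e+12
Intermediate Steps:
G(I, r) = -146/3 (G(I, r) = -⅓*146 = -146/3)
c = -146/3 ≈ -48.667
N = 1/126031614 (N = 1/(24166 + (-11969 + 18761)*(18601 - 146/3)) = 1/(24166 + 6792*(55657/3)) = 1/(24166 + 126007448) = 1/126031614 ≈ 7.9345e-9)
u(62)/20723 + 42411/N = 62²/20723 + 42411/(1/126031614) = 3844*(1/20723) + 42411*126031614 = 3844/20723 + 5345126781354 = 110767062290002786/20723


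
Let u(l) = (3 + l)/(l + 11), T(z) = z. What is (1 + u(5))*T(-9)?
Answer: -27/2 ≈ -13.500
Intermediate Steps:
u(l) = (3 + l)/(11 + l)
(1 + u(5))*T(-9) = (1 + (3 + 5)/(11 + 5))*(-9) = (1 + 8/16)*(-9) = (1 + (1/16)*8)*(-9) = (1 + 1/2)*(-9) = (3/2)*(-9) = -27/2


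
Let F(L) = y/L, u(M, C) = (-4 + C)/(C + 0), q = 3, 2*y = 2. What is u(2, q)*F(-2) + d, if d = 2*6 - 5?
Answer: 43/6 ≈ 7.1667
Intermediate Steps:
y = 1 (y = (½)*2 = 1)
u(M, C) = (-4 + C)/C
d = 7 (d = 12 - 5 = 7)
F(L) = 1/L
u(2, q)*F(-2) + d = ((-4 + 3)/3)/(-2) + 7 = ((⅓)*(-1))*(-½) + 7 = -⅓*(-½) + 7 = ⅙ + 7 = 43/6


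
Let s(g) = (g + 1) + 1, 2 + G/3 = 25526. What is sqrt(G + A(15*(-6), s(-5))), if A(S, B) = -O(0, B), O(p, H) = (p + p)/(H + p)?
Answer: 6*sqrt(2127) ≈ 276.72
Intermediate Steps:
G = 76572 (G = -6 + 3*25526 = -6 + 76578 = 76572)
O(p, H) = 2*p/(H + p) (O(p, H) = (2*p)/(H + p) = 2*p/(H + p))
s(g) = 2 + g (s(g) = (1 + g) + 1 = 2 + g)
A(S, B) = 0 (A(S, B) = -2*0/(B + 0) = -2*0/B = -1*0 = 0)
sqrt(G + A(15*(-6), s(-5))) = sqrt(76572 + 0) = sqrt(76572) = 6*sqrt(2127)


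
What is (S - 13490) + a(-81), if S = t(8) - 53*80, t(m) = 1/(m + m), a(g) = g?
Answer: -284975/16 ≈ -17811.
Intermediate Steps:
t(m) = 1/(2*m)
S = -67839/16 (S = (½)/8 - 53*80 = (½)*(⅛) - 4240 = 1/16 - 4240 = -67839/16 ≈ -4239.9)
(S - 13490) + a(-81) = (-67839/16 - 13490) - 81 = -283679/16 - 81 = -284975/16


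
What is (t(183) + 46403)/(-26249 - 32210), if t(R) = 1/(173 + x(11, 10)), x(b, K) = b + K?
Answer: -9002183/11341046 ≈ -0.79377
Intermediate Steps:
x(b, K) = K + b
t(R) = 1/194 (t(R) = 1/(173 + (10 + 11)) = 1/(173 + 21) = 1/194)
(t(183) + 46403)/(-26249 - 32210) = (1/194 + 46403)/(-26249 - 32210) = (9002183/194)/(-58459) = (9002183/194)*(-1/58459) = -9002183/11341046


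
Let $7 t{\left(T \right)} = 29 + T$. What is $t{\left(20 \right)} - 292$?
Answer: $-285$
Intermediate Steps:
$t{\left(T \right)} = \frac{29}{7} + \frac{T}{7}$ ($t{\left(T \right)} = \frac{29 + T}{7} = \frac{29}{7} + \frac{T}{7}$)
$t{\left(20 \right)} - 292 = \left(\frac{29}{7} + \frac{1}{7} \cdot 20\right) - 292 = \left(\frac{29}{7} + \frac{20}{7}\right) - 292 = 7 - 292 = -285$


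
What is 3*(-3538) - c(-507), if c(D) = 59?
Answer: -10673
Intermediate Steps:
3*(-3538) - c(-507) = 3*(-3538) - 1*59 = -10614 - 59 = -10673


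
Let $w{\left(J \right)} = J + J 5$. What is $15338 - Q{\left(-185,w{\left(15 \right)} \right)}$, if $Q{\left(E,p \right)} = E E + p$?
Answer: $-18977$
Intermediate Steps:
$w{\left(J \right)} = 6 J$ ($w{\left(J \right)} = J + 5 J = 6 J$)
$Q{\left(E,p \right)} = p + E^{2}$ ($Q{\left(E,p \right)} = E^{2} + p = p + E^{2}$)
$15338 - Q{\left(-185,w{\left(15 \right)} \right)} = 15338 - \left(6 \cdot 15 + \left(-185\right)^{2}\right) = 15338 - \left(90 + 34225\right) = 15338 - 34315 = -18977$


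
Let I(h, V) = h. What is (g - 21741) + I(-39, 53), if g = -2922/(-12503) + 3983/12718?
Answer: -3463219532675/159013154 ≈ -21779.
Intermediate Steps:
g = 86961445/159013154 (g = -2922*(-1/12503) + 3983*(1/12718) = 2922/12503 + 3983/12718 = 86961445/159013154 ≈ 0.54688)
(g - 21741) + I(-39, 53) = (86961445/159013154 - 21741) - 39 = -3457018019669/159013154 - 39 = -3463219532675/159013154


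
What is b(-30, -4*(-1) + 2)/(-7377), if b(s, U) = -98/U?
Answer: 49/22131 ≈ 0.0022141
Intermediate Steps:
b(-30, -4*(-1) + 2)/(-7377) = -98/(-4*(-1) + 2)/(-7377) = -98/(4 + 2)*(-1/7377) = -98/6*(-1/7377) = -98*⅙*(-1/7377) = -49/3*(-1/7377) = 49/22131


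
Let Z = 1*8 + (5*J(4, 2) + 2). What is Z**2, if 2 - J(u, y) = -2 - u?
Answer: 2500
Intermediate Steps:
J(u, y) = 4 + u (J(u, y) = 2 - (-2 - u) = 2 + (2 + u) = 4 + u)
Z = 50 (Z = 1*8 + (5*(4 + 4) + 2) = 8 + (5*8 + 2) = 8 + (40 + 2) = 8 + 42 = 50)
Z**2 = 50**2 = 2500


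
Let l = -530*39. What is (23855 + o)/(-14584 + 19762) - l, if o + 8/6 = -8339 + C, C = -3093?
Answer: 321125045/15534 ≈ 20672.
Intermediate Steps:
l = -20670
o = -34300/3 (o = -4/3 + (-8339 - 3093) = -4/3 - 11432 = -34300/3 ≈ -11433.)
(23855 + o)/(-14584 + 19762) - l = (23855 - 34300/3)/(-14584 + 19762) - 1*(-20670) = (37265/3)/5178 + 20670 = (37265/3)*(1/5178) + 20670 = 37265/15534 + 20670 = 321125045/15534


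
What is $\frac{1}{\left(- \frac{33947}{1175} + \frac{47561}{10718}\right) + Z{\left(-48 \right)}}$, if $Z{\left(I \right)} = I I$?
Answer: $\frac{12593650}{28707809829} \approx 0.00043868$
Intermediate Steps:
$Z{\left(I \right)} = I^{2}$
$\frac{1}{\left(- \frac{33947}{1175} + \frac{47561}{10718}\right) + Z{\left(-48 \right)}} = \frac{1}{\left(- \frac{33947}{1175} + \frac{47561}{10718}\right) + \left(-48\right)^{2}} = \frac{1}{\left(\left(-33947\right) \frac{1}{1175} + 47561 \cdot \frac{1}{10718}\right) + 2304} = \frac{1}{\left(- \frac{33947}{1175} + \frac{47561}{10718}\right) + 2304} = \frac{1}{- \frac{307959771}{12593650} + 2304} = \frac{1}{\frac{28707809829}{12593650}} = \frac{12593650}{28707809829}$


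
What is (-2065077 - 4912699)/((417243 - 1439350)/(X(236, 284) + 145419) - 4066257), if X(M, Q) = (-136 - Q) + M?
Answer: 506708648680/295281928751 ≈ 1.7160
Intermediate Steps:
X(M, Q) = -136 + M - Q
(-2065077 - 4912699)/((417243 - 1439350)/(X(236, 284) + 145419) - 4066257) = (-2065077 - 4912699)/((417243 - 1439350)/((-136 + 236 - 1*284) + 145419) - 4066257) = -6977776/(-1022107/((-136 + 236 - 284) + 145419) - 4066257) = -6977776/(-1022107/(-184 + 145419) - 4066257) = -6977776/(-1022107/145235 - 4066257) = -6977776/(-590563857502/145235) = -6977776*(-145235/590563857502) = 506708648680/295281928751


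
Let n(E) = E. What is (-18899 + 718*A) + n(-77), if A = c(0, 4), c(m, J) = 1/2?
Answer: -18617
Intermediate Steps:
c(m, J) = 1/2
A = 1/2 ≈ 0.50000
(-18899 + 718*A) + n(-77) = (-18899 + 718*(1/2)) - 77 = (-18899 + 359) - 77 = -18540 - 77 = -18617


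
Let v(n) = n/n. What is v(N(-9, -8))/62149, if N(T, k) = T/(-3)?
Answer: 1/62149 ≈ 1.6090e-5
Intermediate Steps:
N(T, k) = -T/3 (N(T, k) = T*(-⅓) = -T/3)
v(n) = 1
v(N(-9, -8))/62149 = 1/62149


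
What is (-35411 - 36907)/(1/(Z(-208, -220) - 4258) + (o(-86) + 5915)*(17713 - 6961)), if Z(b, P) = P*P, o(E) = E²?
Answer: -3192261156/6317597389825 ≈ -0.00050530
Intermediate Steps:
Z(b, P) = P²
(-35411 - 36907)/(1/(Z(-208, -220) - 4258) + (o(-86) + 5915)*(17713 - 6961)) = (-35411 - 36907)/(1/((-220)² - 4258) + ((-86)² + 5915)*(17713 - 6961)) = -72318/(1/(48400 - 4258) + (7396 + 5915)*10752) = -72318/(1/44142 + 13311*10752) = -72318/(1/44142 + 143119872) = -72318/6317597389825/44142 = -72318*44142/6317597389825 = -3192261156/6317597389825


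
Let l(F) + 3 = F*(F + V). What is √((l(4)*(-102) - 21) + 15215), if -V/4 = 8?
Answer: 2*√6731 ≈ 164.09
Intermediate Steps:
V = -32 (V = -4*8 = -32)
l(F) = -3 + F*(-32 + F) (l(F) = -3 + F*(F - 32) = -3 + F*(-32 + F))
√((l(4)*(-102) - 21) + 15215) = √(((-3 + 4² - 32*4)*(-102) - 21) + 15215) = √(((-3 + 16 - 128)*(-102) - 21) + 15215) = √((-115*(-102) - 21) + 15215) = √((11730 - 21) + 15215) = √(11709 + 15215) = √26924 = 2*√6731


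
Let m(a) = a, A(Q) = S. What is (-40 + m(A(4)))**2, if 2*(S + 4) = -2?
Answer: 2025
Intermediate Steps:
S = -5 (S = -4 + (1/2)*(-2) = -4 - 1 = -5)
A(Q) = -5
(-40 + m(A(4)))**2 = (-40 - 5)**2 = (-45)**2 = 2025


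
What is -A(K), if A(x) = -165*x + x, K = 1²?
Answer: 164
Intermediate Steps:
K = 1
A(x) = -164*x
-A(K) = -(-164) = -1*(-164) = 164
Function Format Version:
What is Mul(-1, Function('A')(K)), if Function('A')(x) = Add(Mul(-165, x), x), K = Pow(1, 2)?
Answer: 164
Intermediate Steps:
K = 1
Function('A')(x) = Mul(-164, x)
Mul(-1, Function('A')(K)) = Mul(-1, Mul(-164, 1)) = Mul(-1, -164) = 164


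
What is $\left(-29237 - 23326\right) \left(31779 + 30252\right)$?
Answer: $-3260535453$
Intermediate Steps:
$\left(-29237 - 23326\right) \left(31779 + 30252\right) = \left(-52563\right) 62031 = -3260535453$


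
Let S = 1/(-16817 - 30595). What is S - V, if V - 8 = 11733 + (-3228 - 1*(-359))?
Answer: -420639265/47412 ≈ -8872.0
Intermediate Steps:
S = -1/47412 (S = 1/(-47412) = -1/47412 ≈ -2.1092e-5)
V = 8872 (V = 8 + (11733 + (-3228 - 1*(-359))) = 8 + (11733 + (-3228 + 359)) = 8 + (11733 - 2869) = 8 + 8864 = 8872)
S - V = -1/47412 - 1*8872 = -1/47412 - 8872 = -420639265/47412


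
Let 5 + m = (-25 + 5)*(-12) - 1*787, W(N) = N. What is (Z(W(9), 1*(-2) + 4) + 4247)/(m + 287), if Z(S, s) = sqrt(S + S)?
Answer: -4247/265 - 3*sqrt(2)/265 ≈ -16.042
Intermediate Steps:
Z(S, s) = sqrt(2)*sqrt(S) (Z(S, s) = sqrt(2*S) = sqrt(2)*sqrt(S))
m = -552 (m = -5 + ((-25 + 5)*(-12) - 1*787) = -5 + (-20*(-12) - 787) = -5 + (240 - 787) = -5 - 547 = -552)
(Z(W(9), 1*(-2) + 4) + 4247)/(m + 287) = (sqrt(2)*sqrt(9) + 4247)/(-552 + 287) = (sqrt(2)*3 + 4247)/(-265) = (3*sqrt(2) + 4247)*(-1/265) = (4247 + 3*sqrt(2))*(-1/265) = -4247/265 - 3*sqrt(2)/265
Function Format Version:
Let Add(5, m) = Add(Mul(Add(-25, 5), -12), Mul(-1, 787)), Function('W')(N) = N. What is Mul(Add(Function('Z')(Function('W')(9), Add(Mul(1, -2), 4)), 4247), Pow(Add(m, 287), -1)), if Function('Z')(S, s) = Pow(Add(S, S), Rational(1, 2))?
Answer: Add(Rational(-4247, 265), Mul(Rational(-3, 265), Pow(2, Rational(1, 2)))) ≈ -16.042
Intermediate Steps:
Function('Z')(S, s) = Mul(Pow(2, Rational(1, 2)), Pow(S, Rational(1, 2))) (Function('Z')(S, s) = Pow(Mul(2, S), Rational(1, 2)) = Mul(Pow(2, Rational(1, 2)), Pow(S, Rational(1, 2))))
m = -552 (m = Add(-5, Add(Mul(Add(-25, 5), -12), Mul(-1, 787))) = Add(-5, Add(Mul(-20, -12), -787)) = Add(-5, Add(240, -787)) = Add(-5, -547) = -552)
Mul(Add(Function('Z')(Function('W')(9), Add(Mul(1, -2), 4)), 4247), Pow(Add(m, 287), -1)) = Mul(Add(Mul(Pow(2, Rational(1, 2)), Pow(9, Rational(1, 2))), 4247), Pow(Add(-552, 287), -1)) = Mul(Add(Mul(Pow(2, Rational(1, 2)), 3), 4247), Pow(-265, -1)) = Mul(Add(Mul(3, Pow(2, Rational(1, 2))), 4247), Rational(-1, 265)) = Mul(Add(4247, Mul(3, Pow(2, Rational(1, 2)))), Rational(-1, 265)) = Add(Rational(-4247, 265), Mul(Rational(-3, 265), Pow(2, Rational(1, 2))))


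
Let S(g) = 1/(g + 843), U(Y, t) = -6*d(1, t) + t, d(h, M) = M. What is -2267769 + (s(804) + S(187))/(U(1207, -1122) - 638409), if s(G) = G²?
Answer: -1478093879902411/651782970 ≈ -2.2678e+6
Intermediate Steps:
U(Y, t) = -5*t (U(Y, t) = -6*t + t = -5*t)
S(g) = 1/(843 + g)
-2267769 + (s(804) + S(187))/(U(1207, -1122) - 638409) = -2267769 + (804² + 1/(843 + 187))/(-5*(-1122) - 638409) = -2267769 + (646416 + 1/1030)/(5610 - 638409) = -2267769 + (646416 + 1/1030)/(-632799) = -2267769 + (665808481/1030)*(-1/632799) = -2267769 - 665808481/651782970 = -1478093879902411/651782970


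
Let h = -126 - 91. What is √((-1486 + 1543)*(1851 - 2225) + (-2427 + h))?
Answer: I*√23962 ≈ 154.8*I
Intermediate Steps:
h = -217
√((-1486 + 1543)*(1851 - 2225) + (-2427 + h)) = √((-1486 + 1543)*(1851 - 2225) + (-2427 - 217)) = √(57*(-374) - 2644) = √(-21318 - 2644) = √(-23962) = I*√23962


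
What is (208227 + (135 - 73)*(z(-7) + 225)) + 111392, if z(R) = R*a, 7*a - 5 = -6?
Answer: 333631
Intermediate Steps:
a = -⅐ (a = 5/7 + (⅐)*(-6) = 5/7 - 6/7 = -⅐ ≈ -0.14286)
z(R) = -R/7 (z(R) = R*(-⅐) = -R/7)
(208227 + (135 - 73)*(z(-7) + 225)) + 111392 = (208227 + (135 - 73)*(-⅐*(-7) + 225)) + 111392 = (208227 + 62*(1 + 225)) + 111392 = (208227 + 62*226) + 111392 = (208227 + 14012) + 111392 = 222239 + 111392 = 333631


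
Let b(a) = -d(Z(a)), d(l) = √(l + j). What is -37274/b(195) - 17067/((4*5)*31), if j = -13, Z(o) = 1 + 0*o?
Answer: -17067/620 - 18637*I*√3/3 ≈ -27.527 - 10760.0*I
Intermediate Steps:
Z(o) = 1 (Z(o) = 1 + 0 = 1)
d(l) = √(-13 + l) (d(l) = √(l - 13) = √(-13 + l))
b(a) = -2*I*√3 (b(a) = -√(-13 + 1) = -√(-12) = -2*I*√3)
-37274/b(195) - 17067/((4*5)*31) = -37274*I*√3/6 - 17067/((4*5)*31) = -18637*I*√3/3 - 17067/(20*31) = -18637*I*√3/3 - 17067/620 = -17067/620 - 18637*I*√3/3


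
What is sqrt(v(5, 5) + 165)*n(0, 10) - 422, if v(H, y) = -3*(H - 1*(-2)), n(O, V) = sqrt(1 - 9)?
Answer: -422 + 24*I*sqrt(2) ≈ -422.0 + 33.941*I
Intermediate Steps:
n(O, V) = 2*I*sqrt(2) (n(O, V) = sqrt(-8) = 2*I*sqrt(2))
v(H, y) = -6 - 3*H (v(H, y) = -3*(H + 2) = -3*(2 + H) = -6 - 3*H)
sqrt(v(5, 5) + 165)*n(0, 10) - 422 = sqrt((-6 - 3*5) + 165)*(2*I*sqrt(2)) - 422 = sqrt((-6 - 15) + 165)*(2*I*sqrt(2)) - 422 = sqrt(-21 + 165)*(2*I*sqrt(2)) - 422 = sqrt(144)*(2*I*sqrt(2)) - 422 = 12*(2*I*sqrt(2)) - 422 = 24*I*sqrt(2) - 422 = -422 + 24*I*sqrt(2)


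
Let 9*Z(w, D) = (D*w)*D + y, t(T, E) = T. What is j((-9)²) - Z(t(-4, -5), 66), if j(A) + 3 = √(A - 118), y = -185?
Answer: 17582/9 + I*√37 ≈ 1953.6 + 6.0828*I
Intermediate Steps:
Z(w, D) = -185/9 + w*D²/9 (Z(w, D) = ((D*w)*D - 185)/9 = (w*D² - 185)/9 = (-185 + w*D²)/9 = -185/9 + w*D²/9)
j(A) = -3 + √(-118 + A) (j(A) = -3 + √(A - 118) = -3 + √(-118 + A))
j((-9)²) - Z(t(-4, -5), 66) = (-3 + √(-118 + (-9)²)) - (-185/9 + (⅑)*(-4)*66²) = (-3 + √(-118 + 81)) - (-185/9 + (⅑)*(-4)*4356) = (-3 + √(-37)) - (-185/9 - 1936) = (-3 + I*√37) - 1*(-17609/9) = (-3 + I*√37) + 17609/9 = 17582/9 + I*√37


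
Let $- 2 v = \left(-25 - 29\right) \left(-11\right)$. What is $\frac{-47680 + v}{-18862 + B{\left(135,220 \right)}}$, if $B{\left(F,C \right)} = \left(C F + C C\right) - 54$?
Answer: $- \frac{47977}{59184} \approx -0.81064$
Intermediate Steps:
$B{\left(F,C \right)} = -54 + C^{2} + C F$ ($B{\left(F,C \right)} = \left(C F + C^{2}\right) - 54 = \left(C^{2} + C F\right) - 54 = -54 + C^{2} + C F$)
$v = -297$ ($v = - \frac{\left(-25 - 29\right) \left(-11\right)}{2} = - \frac{\left(-54\right) \left(-11\right)}{2} = \left(- \frac{1}{2}\right) 594 = -297$)
$\frac{-47680 + v}{-18862 + B{\left(135,220 \right)}} = \frac{-47680 - 297}{-18862 + \left(-54 + 220^{2} + 220 \cdot 135\right)} = - \frac{47977}{-18862 + \left(-54 + 48400 + 29700\right)} = - \frac{47977}{-18862 + 78046} = - \frac{47977}{59184}$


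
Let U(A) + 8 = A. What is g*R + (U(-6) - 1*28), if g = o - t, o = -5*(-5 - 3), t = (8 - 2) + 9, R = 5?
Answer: 83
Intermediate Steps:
t = 15 (t = 6 + 9 = 15)
U(A) = -8 + A
o = 40 (o = -5*(-8) = 40)
g = 25 (g = 40 - 1*15 = 40 - 15 = 25)
g*R + (U(-6) - 1*28) = 25*5 + ((-8 - 6) - 1*28) = 125 + (-14 - 28) = 125 - 42 = 83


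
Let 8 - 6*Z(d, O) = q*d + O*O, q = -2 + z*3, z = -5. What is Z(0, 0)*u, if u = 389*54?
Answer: 28008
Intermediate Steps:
q = -17 (q = -2 - 5*3 = -2 - 15 = -17)
u = 21006
Z(d, O) = 4/3 - O**2/6 + 17*d/6 (Z(d, O) = 4/3 - (-17*d + O*O)/6 = 4/3 - (-17*d + O**2)/6 = 4/3 - (O**2 - 17*d)/6 = 4/3 + (-O**2/6 + 17*d/6) = 4/3 - O**2/6 + 17*d/6)
Z(0, 0)*u = (4/3 - 1/6*0**2 + (17/6)*0)*21006 = (4/3 - 1/6*0 + 0)*21006 = (4/3 + 0 + 0)*21006 = (4/3)*21006 = 28008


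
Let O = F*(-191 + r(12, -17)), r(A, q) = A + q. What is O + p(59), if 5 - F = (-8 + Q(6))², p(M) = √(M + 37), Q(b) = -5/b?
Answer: 128821/9 + 4*√6 ≈ 14323.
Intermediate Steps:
p(M) = √(37 + M)
F = -2629/36 (F = 5 - (-8 - 5/6)² = 5 - (-8 - 5*⅙)² = 5 - (-8 - ⅚)² = 5 - (-53/6)² = 5 - 1*2809/36 = 5 - 2809/36 = -2629/36 ≈ -73.028)
O = 128821/9 (O = -2629*(-191 + (12 - 17))/36 = -2629*(-191 - 5)/36 = -2629/36*(-196) = 128821/9 ≈ 14313.)
O + p(59) = 128821/9 + √(37 + 59) = 128821/9 + √96 = 128821/9 + 4*√6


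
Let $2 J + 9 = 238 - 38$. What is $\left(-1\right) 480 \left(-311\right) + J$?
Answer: $\frac{298751}{2} \approx 1.4938 \cdot 10^{5}$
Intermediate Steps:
$J = \frac{191}{2}$ ($J = - \frac{9}{2} + \frac{238 - 38}{2} = - \frac{9}{2} + \frac{1}{2} \cdot 200 = - \frac{9}{2} + 100 = \frac{191}{2} \approx 95.5$)
$\left(-1\right) 480 \left(-311\right) + J = \left(-1\right) 480 \left(-311\right) + \frac{191}{2} = \left(-480\right) \left(-311\right) + \frac{191}{2} = 149280 + \frac{191}{2} = \frac{298751}{2}$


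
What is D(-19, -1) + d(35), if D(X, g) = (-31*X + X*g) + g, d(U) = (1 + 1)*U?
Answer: 677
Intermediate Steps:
d(U) = 2*U
D(X, g) = g - 31*X + X*g
D(-19, -1) + d(35) = (-1 - 31*(-19) - 19*(-1)) + 2*35 = (-1 + 589 + 19) + 70 = 607 + 70 = 677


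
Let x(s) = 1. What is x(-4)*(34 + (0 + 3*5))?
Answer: 49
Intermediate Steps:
x(-4)*(34 + (0 + 3*5)) = 1*(34 + (0 + 3*5)) = 1*(34 + (0 + 15)) = 1*(34 + 15) = 1*49 = 49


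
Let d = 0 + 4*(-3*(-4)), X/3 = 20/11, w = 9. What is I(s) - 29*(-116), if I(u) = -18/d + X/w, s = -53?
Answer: 888157/264 ≈ 3364.2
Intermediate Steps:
X = 60/11 (X = 3*(20/11) = 60/11 ≈ 5.4545)
d = 48 (d = 0 + 4*12 = 0 + 48 = 48)
I(u) = 61/264 (I(u) = -18/48 + (60/11)/9 = -18*1/48 + (60/11)*(⅑) = -3/8 + 20/33 = 61/264)
I(s) - 29*(-116) = 61/264 - 29*(-116) = 61/264 + 3364 = 888157/264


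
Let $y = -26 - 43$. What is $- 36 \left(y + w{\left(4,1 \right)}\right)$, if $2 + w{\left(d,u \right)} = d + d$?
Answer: $2268$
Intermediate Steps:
$y = -69$ ($y = -26 - 43 = -69$)
$w{\left(d,u \right)} = -2 + 2 d$ ($w{\left(d,u \right)} = -2 + \left(d + d\right) = -2 + 2 d$)
$- 36 \left(y + w{\left(4,1 \right)}\right) = - 36 \left(-69 + \left(-2 + 2 \cdot 4\right)\right) = - 36 \left(-69 + \left(-2 + 8\right)\right) = - 36 \left(-69 + 6\right) = \left(-36\right) \left(-63\right) = 2268$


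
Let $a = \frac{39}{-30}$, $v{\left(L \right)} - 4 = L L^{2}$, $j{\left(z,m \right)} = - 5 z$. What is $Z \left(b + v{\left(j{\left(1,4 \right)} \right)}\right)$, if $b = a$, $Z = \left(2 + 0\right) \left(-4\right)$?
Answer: $\frac{4892}{5} \approx 978.4$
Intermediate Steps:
$v{\left(L \right)} = 4 + L^{3}$ ($v{\left(L \right)} = 4 + L L^{2} = 4 + L^{3}$)
$Z = -8$ ($Z = 2 \left(-4\right) = -8$)
$a = - \frac{13}{10}$ ($a = 39 \left(- \frac{1}{30}\right) = - \frac{13}{10} \approx -1.3$)
$b = - \frac{13}{10} \approx -1.3$
$Z \left(b + v{\left(j{\left(1,4 \right)} \right)}\right) = - 8 \left(- \frac{13}{10} + \left(4 + \left(\left(-5\right) 1\right)^{3}\right)\right) = - 8 \left(- \frac{13}{10} + \left(4 + \left(-5\right)^{3}\right)\right) = - 8 \left(- \frac{13}{10} + \left(4 - 125\right)\right) = - 8 \left(- \frac{13}{10} - 121\right) = \left(-8\right) \left(- \frac{1223}{10}\right) = \frac{4892}{5}$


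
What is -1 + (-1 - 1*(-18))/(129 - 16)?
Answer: -96/113 ≈ -0.84956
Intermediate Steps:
-1 + (-1 - 1*(-18))/(129 - 16) = -1 + (-1 + 18)/113 = -1 + (1/113)*17 = -1 + 17/113 = -96/113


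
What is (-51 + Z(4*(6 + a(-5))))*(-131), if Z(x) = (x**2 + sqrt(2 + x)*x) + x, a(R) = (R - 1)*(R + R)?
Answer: -9158079 - 34584*sqrt(266) ≈ -9.7221e+6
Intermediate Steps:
a(R) = 2*R*(-1 + R) (a(R) = (-1 + R)*(2*R) = 2*R*(-1 + R))
Z(x) = x + x**2 + x*sqrt(2 + x) (Z(x) = (x**2 + x*sqrt(2 + x)) + x = x + x**2 + x*sqrt(2 + x))
(-51 + Z(4*(6 + a(-5))))*(-131) = (-51 + (4*(6 + 2*(-5)*(-1 - 5)))*(1 + 4*(6 + 2*(-5)*(-1 - 5)) + sqrt(2 + 4*(6 + 2*(-5)*(-1 - 5)))))*(-131) = (-51 + (4*(6 + 2*(-5)*(-6)))*(1 + 4*(6 + 2*(-5)*(-6)) + sqrt(2 + 4*(6 + 2*(-5)*(-6)))))*(-131) = (-51 + (4*(6 + 60))*(1 + 4*(6 + 60) + sqrt(2 + 4*(6 + 60))))*(-131) = (-51 + (4*66)*(1 + 4*66 + sqrt(2 + 4*66)))*(-131) = (-51 + 264*(1 + 264 + sqrt(2 + 264)))*(-131) = (-51 + 264*(1 + 264 + sqrt(266)))*(-131) = (-51 + 264*(265 + sqrt(266)))*(-131) = (-51 + (69960 + 264*sqrt(266)))*(-131) = (69909 + 264*sqrt(266))*(-131) = -9158079 - 34584*sqrt(266)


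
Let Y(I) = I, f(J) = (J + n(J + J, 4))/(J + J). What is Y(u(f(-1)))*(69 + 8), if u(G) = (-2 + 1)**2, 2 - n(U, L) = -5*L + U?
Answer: 77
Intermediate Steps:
n(U, L) = 2 - U + 5*L (n(U, L) = 2 - (-5*L + U) = 2 - (U - 5*L) = 2 + (-U + 5*L) = 2 - U + 5*L)
f(J) = (22 - J)/(2*J) (f(J) = (J + (2 - (J + J) + 5*4))/(J + J) = (J + (2 - 2*J + 20))/((2*J)) = (J + (2 - 2*J + 20))*(1/(2*J)) = (J + (22 - 2*J))*(1/(2*J)) = (22 - J)*(1/(2*J)) = (22 - J)/(2*J))
u(G) = 1 (u(G) = (-1)**2 = 1)
Y(u(f(-1)))*(69 + 8) = 1*(69 + 8) = 1*77 = 77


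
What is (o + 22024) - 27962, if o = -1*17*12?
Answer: -6142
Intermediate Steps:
o = -204 (o = -17*12 = -204)
(o + 22024) - 27962 = (-204 + 22024) - 27962 = 21820 - 27962 = -6142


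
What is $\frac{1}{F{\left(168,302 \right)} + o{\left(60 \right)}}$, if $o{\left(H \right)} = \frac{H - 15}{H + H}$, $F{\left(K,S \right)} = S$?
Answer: $\frac{8}{2419} \approx 0.0033072$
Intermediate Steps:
$o{\left(H \right)} = \frac{-15 + H}{2 H}$
$\frac{1}{F{\left(168,302 \right)} + o{\left(60 \right)}} = \frac{1}{302 + \frac{-15 + 60}{2 \cdot 60}} = \frac{1}{302 + \frac{1}{2} \cdot \frac{1}{60} \cdot 45} = \frac{1}{302 + \frac{3}{8}} = \frac{1}{\frac{2419}{8}} = \frac{8}{2419}$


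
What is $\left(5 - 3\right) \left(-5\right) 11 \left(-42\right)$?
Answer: $4620$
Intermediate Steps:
$\left(5 - 3\right) \left(-5\right) 11 \left(-42\right) = 2 \left(-5\right) 11 \left(-42\right) = \left(-10\right) 11 \left(-42\right) = \left(-110\right) \left(-42\right) = 4620$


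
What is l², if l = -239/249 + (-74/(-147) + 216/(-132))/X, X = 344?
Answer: 3432756672900/3700587063481 ≈ 0.92762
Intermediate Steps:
l = -1852770/1923691 (l = -239/249 + (-74/(-147) + 216/(-132))/344 = -239*1/249 + (-74*(-1/147) + 216*(-1/132))*(1/344) = -239/249 + (74/147 - 18/11)*(1/344) = -239/249 - 1832/1617*1/344 = -239/249 - 229/69531 = -1852770/1923691 ≈ -0.96313)
l² = (-1852770/1923691)² = 3432756672900/3700587063481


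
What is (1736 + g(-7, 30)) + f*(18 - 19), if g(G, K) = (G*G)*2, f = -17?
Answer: 1851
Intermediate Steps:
g(G, K) = 2*G² (g(G, K) = G²*2 = 2*G²)
(1736 + g(-7, 30)) + f*(18 - 19) = (1736 + 2*(-7)²) - 17*(18 - 19) = (1736 + 2*49) - 17*(-1) = (1736 + 98) + 17 = 1834 + 17 = 1851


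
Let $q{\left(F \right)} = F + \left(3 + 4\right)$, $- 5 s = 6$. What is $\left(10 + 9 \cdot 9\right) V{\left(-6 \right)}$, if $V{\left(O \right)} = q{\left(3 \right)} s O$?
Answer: $6552$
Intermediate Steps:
$s = - \frac{6}{5}$ ($s = \left(- \frac{1}{5}\right) 6 = - \frac{6}{5} \approx -1.2$)
$q{\left(F \right)} = 7 + F$ ($q{\left(F \right)} = F + 7 = 7 + F$)
$V{\left(O \right)} = - 12 O$ ($V{\left(O \right)} = \left(7 + 3\right) \left(- \frac{6}{5}\right) O = 10 \left(- \frac{6}{5}\right) O = - 12 O$)
$\left(10 + 9 \cdot 9\right) V{\left(-6 \right)} = \left(10 + 9 \cdot 9\right) \left(\left(-12\right) \left(-6\right)\right) = \left(10 + 81\right) 72 = 91 \cdot 72 = 6552$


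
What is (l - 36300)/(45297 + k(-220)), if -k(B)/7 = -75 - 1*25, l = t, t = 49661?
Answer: 13361/45997 ≈ 0.29048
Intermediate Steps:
l = 49661
k(B) = 700 (k(B) = -7*(-75 - 1*25) = -7*(-75 - 25) = -7*(-100) = 700)
(l - 36300)/(45297 + k(-220)) = (49661 - 36300)/(45297 + 700) = 13361/45997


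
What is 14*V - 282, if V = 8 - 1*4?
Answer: -226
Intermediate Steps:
V = 4 (V = 8 - 4 = 4)
14*V - 282 = 14*4 - 282 = 56 - 282 = -226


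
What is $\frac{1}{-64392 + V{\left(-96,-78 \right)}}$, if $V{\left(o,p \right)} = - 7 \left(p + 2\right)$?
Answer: $- \frac{1}{63860} \approx -1.5659 \cdot 10^{-5}$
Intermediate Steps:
$V{\left(o,p \right)} = -14 - 7 p$ ($V{\left(o,p \right)} = - 7 \left(2 + p\right) = -14 - 7 p$)
$\frac{1}{-64392 + V{\left(-96,-78 \right)}} = \frac{1}{-64392 - -532} = \frac{1}{-64392 + \left(-14 + 546\right)} = \frac{1}{-64392 + 532} = \frac{1}{-63860} = - \frac{1}{63860}$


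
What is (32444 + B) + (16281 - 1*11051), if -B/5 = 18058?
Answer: -52616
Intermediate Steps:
B = -90290 (B = -5*18058 = -90290)
(32444 + B) + (16281 - 1*11051) = (32444 - 90290) + (16281 - 1*11051) = -57846 + (16281 - 11051) = -57846 + 5230 = -52616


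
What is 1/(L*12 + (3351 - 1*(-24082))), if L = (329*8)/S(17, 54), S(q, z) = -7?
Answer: 1/22921 ≈ 4.3628e-5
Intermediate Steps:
L = -376 (L = (329*8)/(-7) = 2632*(-⅐) = -376)
1/(L*12 + (3351 - 1*(-24082))) = 1/(-376*12 + (3351 - 1*(-24082))) = 1/(-4512 + (3351 + 24082)) = 1/(-4512 + 27433) = 1/22921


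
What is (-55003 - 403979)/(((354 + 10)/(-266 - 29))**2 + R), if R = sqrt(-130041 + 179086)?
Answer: 1764091870413600/123805808737703 - 1158677205521250*sqrt(49045)/123805808737703 ≈ -2058.4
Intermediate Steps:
R = sqrt(49045) ≈ 221.46
(-55003 - 403979)/(((354 + 10)/(-266 - 29))**2 + R) = (-55003 - 403979)/(((354 + 10)/(-266 - 29))**2 + sqrt(49045)) = -458982/((364/(-295))**2 + sqrt(49045)) = -458982/((364*(-1/295))**2 + sqrt(49045)) = -458982/((-364/295)**2 + sqrt(49045)) = -458982/(132496/87025 + sqrt(49045))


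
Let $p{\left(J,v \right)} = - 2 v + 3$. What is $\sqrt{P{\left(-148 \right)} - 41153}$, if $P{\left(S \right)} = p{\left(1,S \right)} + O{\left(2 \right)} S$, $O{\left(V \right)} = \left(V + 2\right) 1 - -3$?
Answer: $i \sqrt{41890} \approx 204.67 i$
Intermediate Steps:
$p{\left(J,v \right)} = 3 - 2 v$
$O{\left(V \right)} = 5 + V$ ($O{\left(V \right)} = \left(2 + V\right) 1 + 3 = \left(2 + V\right) + 3 = 5 + V$)
$P{\left(S \right)} = 3 + 5 S$ ($P{\left(S \right)} = \left(3 - 2 S\right) + \left(5 + 2\right) S = \left(3 - 2 S\right) + 7 S = 3 + 5 S$)
$\sqrt{P{\left(-148 \right)} - 41153} = \sqrt{\left(3 + 5 \left(-148\right)\right) - 41153} = \sqrt{\left(3 - 740\right) - 41153} = \sqrt{-737 - 41153} = \sqrt{-41890} = i \sqrt{41890}$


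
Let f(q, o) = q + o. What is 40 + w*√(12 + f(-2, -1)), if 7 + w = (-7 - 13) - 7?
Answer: -62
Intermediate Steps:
f(q, o) = o + q
w = -34 (w = -7 + ((-7 - 13) - 7) = -7 + (-20 - 7) = -7 - 27 = -34)
40 + w*√(12 + f(-2, -1)) = 40 - 34*√(12 + (-1 - 2)) = 40 - 34*√(12 - 3) = 40 - 34*√9 = 40 - 34*3 = 40 - 102 = -62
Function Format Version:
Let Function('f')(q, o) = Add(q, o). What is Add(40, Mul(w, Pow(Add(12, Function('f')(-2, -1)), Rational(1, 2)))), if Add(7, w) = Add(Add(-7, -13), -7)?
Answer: -62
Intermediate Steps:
Function('f')(q, o) = Add(o, q)
w = -34 (w = Add(-7, Add(Add(-7, -13), -7)) = Add(-7, Add(-20, -7)) = Add(-7, -27) = -34)
Add(40, Mul(w, Pow(Add(12, Function('f')(-2, -1)), Rational(1, 2)))) = Add(40, Mul(-34, Pow(Add(12, Add(-1, -2)), Rational(1, 2)))) = Add(40, Mul(-34, Pow(Add(12, -3), Rational(1, 2)))) = Add(40, Mul(-34, Pow(9, Rational(1, 2)))) = Add(40, Mul(-34, 3)) = Add(40, -102) = -62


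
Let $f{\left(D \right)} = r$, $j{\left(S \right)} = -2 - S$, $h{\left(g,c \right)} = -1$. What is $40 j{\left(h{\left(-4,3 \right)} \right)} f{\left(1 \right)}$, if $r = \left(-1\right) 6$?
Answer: $240$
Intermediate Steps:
$r = -6$
$f{\left(D \right)} = -6$
$40 j{\left(h{\left(-4,3 \right)} \right)} f{\left(1 \right)} = 40 \left(-2 - -1\right) \left(-6\right) = 40 \left(-2 + 1\right) \left(-6\right) = 40 \left(-1\right) \left(-6\right) = \left(-40\right) \left(-6\right) = 240$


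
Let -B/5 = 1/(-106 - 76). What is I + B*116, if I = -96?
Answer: -8446/91 ≈ -92.813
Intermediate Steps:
B = 5/182 (B = -5/(-106 - 76) = -5/(-182) = -5*(-1/182) = 5/182 ≈ 0.027473)
I + B*116 = -96 + (5/182)*116 = -96 + 290/91 = -8446/91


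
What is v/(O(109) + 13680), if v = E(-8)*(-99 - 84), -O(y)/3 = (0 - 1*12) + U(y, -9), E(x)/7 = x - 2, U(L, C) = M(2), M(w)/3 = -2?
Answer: 305/327 ≈ 0.93272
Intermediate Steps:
M(w) = -6 (M(w) = 3*(-2) = -6)
U(L, C) = -6
E(x) = -14 + 7*x (E(x) = 7*(x - 2) = 7*(-2 + x) = -14 + 7*x)
O(y) = 54 (O(y) = -3*((0 - 1*12) - 6) = -3*((0 - 12) - 6) = -3*(-12 - 6) = -3*(-18) = 54)
v = 12810 (v = (-14 + 7*(-8))*(-99 - 84) = (-14 - 56)*(-183) = -70*(-183) = 12810)
v/(O(109) + 13680) = 12810/(54 + 13680) = 12810/13734 = 12810*(1/13734) = 305/327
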